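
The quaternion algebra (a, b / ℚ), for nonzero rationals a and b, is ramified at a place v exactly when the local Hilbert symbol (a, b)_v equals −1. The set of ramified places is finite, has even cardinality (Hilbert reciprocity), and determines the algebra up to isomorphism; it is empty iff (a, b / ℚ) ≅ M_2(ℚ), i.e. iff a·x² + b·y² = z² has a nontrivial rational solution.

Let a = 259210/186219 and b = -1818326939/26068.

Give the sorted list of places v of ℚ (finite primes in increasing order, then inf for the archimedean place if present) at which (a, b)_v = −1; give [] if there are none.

[5, 19]

Mod squares: a ≡ 190, b ≡ -1463. Check v ∈ {∞, 2, 3, 5, 7, 11, 13, 19, 23, 43}.
v=13: a=13^0·(≡6), b=13^2·(≡5) mod 13; (6|13)=-1, (5|13)=-1; (−1)^{0·2·6}·(-1)^2·(-1)^0 = +1.
v=19: a=19^-1·(≡15), b=19^-1·(≡15) mod 19; (15|19)=-1, (15|19)=-1; (−1)^{-1·-1·9}·(-1)^-1·(-1)^-1 = -1.
v=∞: 190 > 0 and -1463 < 0  ⇒  (a,b)_∞ = +1.
v=11: a=11^-2·(≡5), b=11^1·(≡2) mod 11; (5|11)=+1, (2|11)=-1; (−1)^{-2·1·5}·(+1)^1·(-1)^-2 = +1.
v=5: a=5^1·(≡3), b=5^0·(≡2) mod 5; (3|5)=-1, (2|5)=-1; (−1)^{1·0·2}·(-1)^0·(-1)^1 = -1.
v=7: a=7^2·(≡1), b=7^-3·(≡2) mod 7; (1|7)=+1, (2|7)=+1; (−1)^{2·-3·3}·(+1)^-3·(+1)^2 = +1.
v=2: v_2(a)=1, v_2(b)=-2; units ≡ 7, 1 (mod 8); ε·ε+αω+βω = 1·0+1·0+-2·0 ≡ 0  ⇒  (a,b)_2 = +1.
v=23: a=23^2·(≡9), b=23^2·(≡4) mod 23; (9|23)=+1, (4|23)=+1; (−1)^{2·2·11}·(+1)^2·(+1)^2 = +1.
v=3: a=3^-4·(≡1), b=3^0·(≡1) mod 3; (1|3)=+1, (1|3)=+1; (−1)^{-4·0·1}·(+1)^0·(+1)^-4 = +1.
v=43: a=43^0·(≡18), b=43^2·(≡30) mod 43; (18|43)=-1, (30|43)=-1; (−1)^{0·2·21}·(-1)^2·(-1)^0 = +1.
|Ram(190, -1463)| = 2, even; anisotropic at {5, 19}.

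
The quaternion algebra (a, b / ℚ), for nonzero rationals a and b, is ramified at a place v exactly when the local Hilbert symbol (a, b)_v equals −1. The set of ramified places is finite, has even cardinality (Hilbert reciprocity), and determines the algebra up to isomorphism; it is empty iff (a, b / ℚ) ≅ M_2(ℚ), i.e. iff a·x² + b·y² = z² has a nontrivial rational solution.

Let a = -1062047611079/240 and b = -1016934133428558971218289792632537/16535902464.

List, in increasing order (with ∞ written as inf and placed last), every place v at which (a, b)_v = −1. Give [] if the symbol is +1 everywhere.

[2, 3, 5, 11, 17, inf]

Mod squares: a ≡ -1785, b ≡ -17017. Check v ∈ {∞, 2, 3, 5, 7, 11, 13, 17, 19, 43, 47}.
v=11: a=11^0·(≡2), b=11^1·(≡4) mod 11; (2|11)=-1, (4|11)=+1; (−1)^{0·1·5}·(-1)^1·(+1)^0 = -1.
v=3: a=3^-1·(≡2), b=3^-4·(≡2) mod 3; (2|3)=-1, (2|3)=-1; (−1)^{-1·-4·1}·(-1)^-4·(-1)^-1 = -1.
v=2: v_2(a)=-4, v_2(b)=-8; units ≡ 7, 7 (mod 8); ε·ε+αω+βω = 1·1+-4·0+-8·0 ≡ 1  ⇒  (a,b)_2 = -1.
v=47: a=47^0·(≡42), b=47^-2·(≡44) mod 47; (42|47)=+1, (44|47)=-1; (−1)^{0·-2·23}·(+1)^-2·(-1)^0 = +1.
v=13: a=13^6·(≡12), b=13^15·(≡12) mod 13; (12|13)=+1, (12|13)=+1; (−1)^{6·15·6}·(+1)^15·(+1)^6 = +1.
v=19: a=19^0·(≡1), b=19^-2·(≡11) mod 19; (1|19)=+1, (11|19)=+1; (−1)^{0·-2·9}·(+1)^-2·(+1)^0 = +1.
v=5: a=5^-1·(≡2), b=5^0·(≡2) mod 5; (2|5)=-1, (2|5)=-1; (−1)^{-1·0·2}·(-1)^0·(-1)^-1 = -1.
v=17: a=17^1·(≡3), b=17^1·(≡15) mod 17; (3|17)=-1, (15|17)=+1; (−1)^{1·1·8}·(-1)^1·(+1)^1 = -1.
v=43: a=43^2·(≡15), b=43^6·(≡1) mod 43; (15|43)=+1, (1|43)=+1; (−1)^{2·6·21}·(+1)^6·(+1)^2 = +1.
v=∞: -1785 < 0 and -17017 < 0  ⇒  (a,b)_∞ = -1.
v=7: a=7^1·(≡2), b=7^5·(≡3) mod 7; (2|7)=+1, (3|7)=-1; (−1)^{1·5·3}·(+1)^5·(-1)^1 = +1.
(-1785, -17017 / ℚ) ramifies at {2, 3, 5, 11, 17, ∞}: a division algebra.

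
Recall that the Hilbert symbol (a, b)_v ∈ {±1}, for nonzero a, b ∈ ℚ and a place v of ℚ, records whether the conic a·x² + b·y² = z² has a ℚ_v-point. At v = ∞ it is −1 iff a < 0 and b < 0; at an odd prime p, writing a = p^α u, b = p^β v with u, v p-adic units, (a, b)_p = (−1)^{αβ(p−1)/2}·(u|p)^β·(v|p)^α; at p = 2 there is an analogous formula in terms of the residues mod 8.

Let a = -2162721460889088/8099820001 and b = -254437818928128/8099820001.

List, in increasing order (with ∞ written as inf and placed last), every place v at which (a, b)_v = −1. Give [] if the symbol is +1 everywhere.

[2, 3, 17, inf]

(a, b) ≡ (-102, -3) mod (ℚ^×)²; places V = {2, 3, 7, 11, 13, 17, 19, 23, 43, ∞}.
(a,b)_11: α=2, u≡8; β=2, v≡10 (mod 11); (8|11)=-1, (10|11)=-1; sign (−1)^0·-1^2·-1^2 = +1.
(a,b)_19: α=2, u≡13; β=2, v≡6 (mod 19); (13|19)=-1, (6|19)=+1; sign (−1)^0·-1^2·+1^2 = +1.
(a,b)_17: α=3, u≡14; β=2, v≡11 (mod 17); (14|17)=-1, (11|17)=-1; sign (−1)^0·-1^2·-1^3 = -1.
(a,b)_∞: sgn(-102)=−, sgn(-3)=−, so -1.
(a,b)_13: α=-2, u≡7; β=-2, v≡10 (mod 13); (7|13)=-1, (10|13)=+1; sign (−1)^0·-1^-2·+1^-2 = +1.
(a,b)_3: α=9, u≡2; β=9, v≡2 (mod 3); (2|3)=-1, (2|3)=-1; sign (−1)^1·-1^9·-1^9 = -1.
(a,b)_2: α=9, β=10; u≡5, v≡5 (mod 8); ε(u)ε(v)=0·0, αω(v)=9·1, βω(u)=10·1; sum ≡ 1  ⇒  -1.
(a,b)_7: α=-2, u≡5; β=-2, v≡1 (mod 7); (5|7)=-1, (1|7)=+1; sign (−1)^0·-1^-2·+1^-2 = +1.
(a,b)_43: α=-2, u≡5; β=-2, v≡36 (mod 43); (5|43)=-1, (36|43)=+1; sign (−1)^0·-1^-2·+1^-2 = +1.
(a,b)_23: α=-2, u≡18; β=-2, v≡17 (mod 23); (18|23)=+1, (17|23)=-1; sign (−1)^0·+1^-2·-1^-2 = +1.
(-102, -3 / ℚ) ramifies at {2, 3, 17, ∞}: a division algebra.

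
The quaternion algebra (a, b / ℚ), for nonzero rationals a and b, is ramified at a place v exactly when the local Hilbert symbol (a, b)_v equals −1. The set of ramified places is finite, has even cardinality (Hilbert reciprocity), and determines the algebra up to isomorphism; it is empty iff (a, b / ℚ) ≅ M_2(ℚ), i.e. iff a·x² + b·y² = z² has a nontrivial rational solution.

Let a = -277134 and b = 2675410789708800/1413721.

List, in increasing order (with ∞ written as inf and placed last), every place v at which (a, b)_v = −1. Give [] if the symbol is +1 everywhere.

[2, 11, 13, 19]

(a, b) ≡ (-277134, 13) mod (ℚ^×)²; places V = {2, 3, 5, 11, 13, 17, 19, 29, 41, ∞}.
(a,b)_29: α=0, u≡19; β=-2, v≡22 (mod 29); (19|29)=-1, (22|29)=+1; sign (−1)^0·-1^-2·+1^0 = +1.
(a,b)_17: α=1, u≡1; β=0, v≡4 (mod 17); (1|17)=+1, (4|17)=+1; sign (−1)^0·+1^0·+1^1 = +1.
(a,b)_3: α=1, u≡1; β=2, v≡1 (mod 3); (1|3)=+1, (1|3)=+1; sign (−1)^0·+1^2·+1^1 = +1.
(a,b)_19: α=1, u≡6; β=2, v≡10 (mod 19); (6|19)=+1, (10|19)=-1; sign (−1)^0·+1^2·-1^1 = -1.
(a,b)_∞: sgn(-277134)=−, sgn(13)=+, so +1.
(a,b)_5: α=0, u≡1; β=2, v≡2 (mod 5); (1|5)=+1, (2|5)=-1; sign (−1)^0·+1^2·-1^0 = +1.
(a,b)_13: α=1, u≡2; β=3, v≡3 (mod 13); (2|13)=-1, (3|13)=+1; sign (−1)^0·-1^3·+1^1 = -1.
(a,b)_41: α=0, u≡26; β=-2, v≡11 (mod 41); (26|41)=-1, (11|41)=-1; sign (−1)^0·-1^-2·-1^0 = +1.
(a,b)_2: α=1, β=10; u≡1, v≡5 (mod 8); ε(u)ε(v)=0·0, αω(v)=1·1, βω(u)=10·0; sum ≡ 1  ⇒  -1.
(a,b)_11: α=1, u≡7; β=4, v≡8 (mod 11); (7|11)=-1, (8|11)=-1; sign (−1)^0·-1^4·-1^1 = -1.
(-277134, 13 / ℚ) ramifies at {2, 11, 13, 19}: a division algebra.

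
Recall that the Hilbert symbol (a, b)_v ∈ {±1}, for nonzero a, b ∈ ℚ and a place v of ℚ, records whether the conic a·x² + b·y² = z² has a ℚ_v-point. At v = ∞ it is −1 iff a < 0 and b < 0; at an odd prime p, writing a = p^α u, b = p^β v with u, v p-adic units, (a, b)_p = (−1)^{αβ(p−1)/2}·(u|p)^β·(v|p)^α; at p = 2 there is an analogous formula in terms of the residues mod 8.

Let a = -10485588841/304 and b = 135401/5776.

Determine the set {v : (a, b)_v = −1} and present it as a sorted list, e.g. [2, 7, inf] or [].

(a, b) ≡ (-9139, 161) mod (ℚ^×)²; places V = {2, 7, 13, 19, 23, 29, 37, ∞}.
(a,b)_13: α=1, u≡12; β=0, v≡8 (mod 13); (12|13)=+1, (8|13)=-1; sign (−1)^0·+1^0·-1^1 = -1.
(a,b)_2: α=-4, β=-4; u≡5, v≡1 (mod 8); ε(u)ε(v)=0·0, αω(v)=-4·0, βω(u)=-4·1; sum ≡ 0  ⇒  +1.
(a,b)_37: α=1, u≡36; β=0, v≡23 (mod 37); (36|37)=+1, (23|37)=-1; sign (−1)^0·+1^0·-1^1 = -1.
(a,b)_23: α=2, u≡11; β=1, v≡15 (mod 23); (11|23)=-1, (15|23)=-1; sign (−1)^0·-1^1·-1^2 = -1.
(a,b)_∞: sgn(-9139)=−, sgn(161)=+, so +1.
(a,b)_19: α=-1, u≡12; β=-2, v≡4 (mod 19); (12|19)=-1, (4|19)=+1; sign (−1)^0·-1^-2·+1^-1 = +1.
(a,b)_29: α=2, u≡4; β=2, v≡9 (mod 29); (4|29)=+1, (9|29)=+1; sign (−1)^0·+1^2·+1^2 = +1.
(a,b)_7: α=2, u≡5; β=1, v≡2 (mod 7); (5|7)=-1, (2|7)=+1; sign (−1)^0·-1^1·+1^2 = -1.
(-9139, 161 / ℚ) ramifies at {7, 13, 23, 37}: a division algebra.

[7, 13, 23, 37]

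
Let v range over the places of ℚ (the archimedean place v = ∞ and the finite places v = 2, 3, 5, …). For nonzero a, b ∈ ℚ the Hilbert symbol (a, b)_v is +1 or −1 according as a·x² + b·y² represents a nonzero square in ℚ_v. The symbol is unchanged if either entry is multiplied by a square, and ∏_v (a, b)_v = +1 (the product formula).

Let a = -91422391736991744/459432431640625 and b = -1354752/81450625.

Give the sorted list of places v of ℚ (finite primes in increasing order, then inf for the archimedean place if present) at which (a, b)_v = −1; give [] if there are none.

[11, inf]

Mod squares: a ≡ -429, b ≡ -3. Check v ∈ {∞, 2, 3, 5, 7, 11, 13, 19}.
v=2: v_2(a)=28, v_2(b)=10; units ≡ 3, 5 (mod 8); ε·ε+αω+βω = 1·0+28·1+10·1 ≡ 0  ⇒  (a,b)_2 = +1.
v=∞: -429 < 0 and -3 < 0  ⇒  (a,b)_∞ = -1.
v=7: a=7^0·(≡6), b=7^2·(≡4) mod 7; (6|7)=-1, (4|7)=+1; (−1)^{0·2·3}·(-1)^2·(+1)^0 = +1.
v=11: a=11^3·(≡3), b=11^0·(≡10) mod 11; (3|11)=+1, (10|11)=-1; (−1)^{3·0·5}·(+1)^0·(-1)^3 = -1.
v=19: a=19^-6·(≡10), b=19^-4·(≡7) mod 19; (10|19)=-1, (7|19)=+1; (−1)^{-6·-4·9}·(-1)^-4·(+1)^-6 = +1.
v=13: a=13^1·(≡11), b=13^0·(≡12) mod 13; (11|13)=-1, (12|13)=+1; (−1)^{1·0·6}·(-1)^0·(+1)^1 = +1.
v=5: a=5^-10·(≡1), b=5^-4·(≡3) mod 5; (1|5)=+1, (3|5)=-1; (−1)^{-10·-4·2}·(+1)^-4·(-1)^-10 = +1.
v=3: a=3^9·(≡1), b=3^3·(≡2) mod 3; (1|3)=+1, (2|3)=-1; (−1)^{9·3·1}·(+1)^3·(-1)^9 = +1.
Ram(-429, -3) = {11, ∞}; no ℚ_11-point on the conic.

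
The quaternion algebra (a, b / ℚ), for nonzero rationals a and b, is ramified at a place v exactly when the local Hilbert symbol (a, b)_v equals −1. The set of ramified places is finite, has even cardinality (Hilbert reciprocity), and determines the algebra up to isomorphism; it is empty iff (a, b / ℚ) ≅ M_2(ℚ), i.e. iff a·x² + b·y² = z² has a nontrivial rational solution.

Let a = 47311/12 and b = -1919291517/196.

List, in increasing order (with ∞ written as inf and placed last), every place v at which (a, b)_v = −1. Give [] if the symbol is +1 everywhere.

[11, 23]

Mod squares: a ≡ 1173, b ≡ -7293. Check v ∈ {∞, 2, 3, 7, 11, 13, 17, 19, 23}.
v=2: v_2(a)=-2, v_2(b)=-2; units ≡ 5, 3 (mod 8); ε·ε+αω+βω = 0·1+-2·1+-2·1 ≡ 0  ⇒  (a,b)_2 = +1.
v=∞: 1173 > 0 and -7293 < 0  ⇒  (a,b)_∞ = +1.
v=19: a=19^0·(≡8), b=19^2·(≡13) mod 19; (8|19)=-1, (13|19)=-1; (−1)^{0·2·9}·(-1)^2·(-1)^0 = +1.
v=23: a=23^1·(≡20), b=23^0·(≡11) mod 23; (20|23)=-1, (11|23)=-1; (−1)^{1·0·11}·(-1)^0·(-1)^1 = -1.
v=11: a=11^2·(≡6), b=11^1·(≡2) mod 11; (6|11)=-1, (2|11)=-1; (−1)^{2·1·5}·(-1)^1·(-1)^2 = -1.
v=17: a=17^1·(≡1), b=17^1·(≡13) mod 17; (1|17)=+1, (13|17)=+1; (−1)^{1·1·8}·(+1)^1·(+1)^1 = +1.
v=13: a=13^0·(≡9), b=13^1·(≡6) mod 13; (9|13)=+1, (6|13)=-1; (−1)^{0·1·6}·(+1)^1·(-1)^0 = +1.
v=3: a=3^-1·(≡1), b=3^7·(≡2) mod 3; (1|3)=+1, (2|3)=-1; (−1)^{-1·7·1}·(+1)^7·(-1)^-1 = +1.
v=7: a=7^0·(≡1), b=7^-2·(≡1) mod 7; (1|7)=+1, (1|7)=+1; (−1)^{0·-2·3}·(+1)^-2·(+1)^0 = +1.
Ram(1173, -7293) = {11, 23}; no ℚ_11-point on the conic.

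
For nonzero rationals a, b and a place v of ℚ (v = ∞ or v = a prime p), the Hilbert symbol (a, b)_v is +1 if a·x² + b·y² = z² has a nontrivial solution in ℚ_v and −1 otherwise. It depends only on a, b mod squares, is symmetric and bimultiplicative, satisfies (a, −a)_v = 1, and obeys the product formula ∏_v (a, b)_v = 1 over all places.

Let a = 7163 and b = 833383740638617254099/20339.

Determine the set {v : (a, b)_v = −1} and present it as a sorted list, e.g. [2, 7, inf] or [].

(a, b) ≡ (7163, 3289) mod (ℚ^×)²; places V = {2, 3, 11, 13, 19, 23, 29, 43, 47, ∞}.
(a,b)_13: α=1, u≡5; β=3, v≡5 (mod 13); (5|13)=-1, (5|13)=-1; sign (−1)^0·-1^3·-1^1 = +1.
(a,b)_47: α=0, u≡19; β=2, v≡20 (mod 47); (19|47)=-1, (20|47)=-1; sign (−1)^0·-1^2·-1^0 = +1.
(a,b)_3: α=0, u≡2; β=4, v≡1 (mod 3); (2|3)=-1, (1|3)=+1; sign (−1)^0·-1^4·+1^0 = +1.
(a,b)_19: α=1, u≡16; β=4, v≡2 (mod 19); (16|19)=+1, (2|19)=-1; sign (−1)^0·+1^4·-1^1 = -1.
(a,b)_2: α=0, β=0; u≡3, v≡1 (mod 8); ε(u)ε(v)=1·0, αω(v)=0·0, βω(u)=0·1; sum ≡ 0  ⇒  +1.
(a,b)_43: α=0, u≡25; β=-2, v≡36 (mod 43); (25|43)=+1, (36|43)=+1; sign (−1)^0·+1^-2·+1^0 = +1.
(a,b)_29: α=1, u≡15; β=4, v≡21 (mod 29); (15|29)=-1, (21|29)=-1; sign (−1)^0·-1^4·-1^1 = -1.
(a,b)_23: α=0, u≡10; β=1, v≡14 (mod 23); (10|23)=-1, (14|23)=-1; sign (−1)^0·-1^1·-1^0 = -1.
(a,b)_11: α=0, u≡2; β=-1, v≡2 (mod 11); (2|11)=-1, (2|11)=-1; sign (−1)^0·-1^-1·-1^0 = -1.
(a,b)_∞: sgn(7163)=+, sgn(3289)=+, so +1.
(7163, 3289 / ℚ) ramifies at {11, 19, 23, 29}: a division algebra.

[11, 19, 23, 29]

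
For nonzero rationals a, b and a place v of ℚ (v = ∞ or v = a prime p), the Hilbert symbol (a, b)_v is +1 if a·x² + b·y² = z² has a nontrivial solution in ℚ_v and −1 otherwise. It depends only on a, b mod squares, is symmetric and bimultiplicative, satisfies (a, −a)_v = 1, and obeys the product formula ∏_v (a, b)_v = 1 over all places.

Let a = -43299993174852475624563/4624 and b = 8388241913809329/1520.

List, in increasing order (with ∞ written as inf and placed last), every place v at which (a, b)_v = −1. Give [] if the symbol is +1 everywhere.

[3, 5, 11, 43]

Mod squares: a ≡ -1747563, b ≡ 1540090695. Check v ∈ {∞, 2, 3, 5, 7, 11, 13, 17, 19, 23, 31, 43, 53}.
v=31: a=31^1·(≡7), b=31^1·(≡30) mod 31; (7|31)=+1, (30|31)=-1; (−1)^{1·1·15}·(+1)^1·(-1)^1 = +1.
v=7: a=7^2·(≡1), b=7^0·(≡5) mod 7; (1|7)=+1, (5|7)=-1; (−1)^{2·0·3}·(+1)^0·(-1)^2 = +1.
v=2: v_2(a)=-4, v_2(b)=-4; units ≡ 5, 7 (mod 8); ε·ε+αω+βω = 0·1+-4·0+-4·1 ≡ 0  ⇒  (a,b)_2 = +1.
v=∞: -1747563 < 0 and 1540090695 > 0  ⇒  (a,b)_∞ = +1.
v=53: a=53^2·(≡37), b=53^1·(≡33) mod 53; (37|53)=+1, (33|53)=-1; (−1)^{2·1·26}·(+1)^1·(-1)^2 = +1.
v=43: a=43^3·(≡18), b=43^2·(≡7) mod 43; (18|43)=-1, (7|43)=-1; (−1)^{3·2·21}·(-1)^2·(-1)^3 = -1.
v=23: a=23^3·(≡7), b=23^5·(≡8) mod 23; (7|23)=-1, (8|23)=+1; (−1)^{3·5·11}·(-1)^5·(+1)^3 = +1.
v=19: a=19^1·(≡10), b=19^-1·(≡7) mod 19; (10|19)=-1, (7|19)=+1; (−1)^{1·-1·9}·(-1)^-1·(+1)^1 = +1.
v=3: a=3^3·(≡1), b=3^1·(≡1) mod 3; (1|3)=+1, (1|3)=+1; (−1)^{3·1·1}·(+1)^1·(+1)^3 = -1.
v=11: a=11^2·(≡6), b=11^1·(≡1) mod 11; (6|11)=-1, (1|11)=+1; (−1)^{2·1·5}·(-1)^1·(+1)^2 = -1.
v=17: a=17^-2·(≡5), b=17^0·(≡11) mod 17; (5|17)=-1, (11|17)=-1; (−1)^{-2·0·8}·(-1)^0·(-1)^-2 = +1.
v=5: a=5^0·(≡3), b=5^-1·(≡1) mod 5; (3|5)=-1, (1|5)=+1; (−1)^{0·-1·2}·(-1)^-1·(+1)^0 = -1.
v=13: a=13^2·(≡1), b=13^1·(≡9) mod 13; (1|13)=+1, (9|13)=+1; (−1)^{2·1·6}·(+1)^1·(+1)^2 = +1.
|Ram(-1747563, 1540090695)| = 4, even; anisotropic at {3, 5, 11, 43}.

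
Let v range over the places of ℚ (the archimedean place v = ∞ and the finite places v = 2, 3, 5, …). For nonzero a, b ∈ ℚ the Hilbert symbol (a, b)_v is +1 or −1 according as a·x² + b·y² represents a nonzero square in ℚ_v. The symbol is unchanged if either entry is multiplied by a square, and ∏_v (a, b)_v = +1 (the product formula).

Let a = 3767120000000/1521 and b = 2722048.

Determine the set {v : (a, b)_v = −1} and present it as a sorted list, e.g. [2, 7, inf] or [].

[5, 7]

Mod squares: a ≡ 5, b ≡ 217. Check v ∈ {∞, 2, 3, 5, 7, 13, 31}.
v=∞: 5 > 0 and 217 > 0  ⇒  (a,b)_∞ = +1.
v=3: a=3^-2·(≡2), b=3^0·(≡1) mod 3; (2|3)=-1, (1|3)=+1; (−1)^{-2·0·1}·(-1)^0·(+1)^-2 = +1.
v=7: a=7^2·(≡3), b=7^3·(≡5) mod 7; (3|7)=-1, (5|7)=-1; (−1)^{2·3·3}·(-1)^3·(-1)^2 = -1.
v=13: a=13^-2·(≡5), b=13^0·(≡4) mod 13; (5|13)=-1, (4|13)=+1; (−1)^{-2·0·6}·(-1)^0·(+1)^-2 = +1.
v=5: a=5^7·(≡1), b=5^0·(≡3) mod 5; (1|5)=+1, (3|5)=-1; (−1)^{7·0·2}·(+1)^0·(-1)^7 = -1.
v=2: v_2(a)=10, v_2(b)=8; units ≡ 5, 1 (mod 8); ε·ε+αω+βω = 0·0+10·0+8·1 ≡ 0  ⇒  (a,b)_2 = +1.
v=31: a=31^2·(≡14), b=31^1·(≡16) mod 31; (14|31)=+1, (16|31)=+1; (−1)^{2·1·15}·(+1)^1·(+1)^2 = +1.
Ram(5, 217) = {5, 7}; no ℚ_5-point on the conic.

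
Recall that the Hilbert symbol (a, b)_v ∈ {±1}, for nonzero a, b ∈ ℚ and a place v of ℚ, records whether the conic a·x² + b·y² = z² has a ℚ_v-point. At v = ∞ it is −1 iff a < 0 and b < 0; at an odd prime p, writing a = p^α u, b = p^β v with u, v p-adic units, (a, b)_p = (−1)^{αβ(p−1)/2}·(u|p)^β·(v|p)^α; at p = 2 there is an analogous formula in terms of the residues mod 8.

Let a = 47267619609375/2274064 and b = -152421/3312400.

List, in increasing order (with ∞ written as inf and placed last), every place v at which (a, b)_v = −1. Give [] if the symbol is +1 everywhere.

[2, 3]

Mod squares: a ≡ 95, b ≡ -69. Check v ∈ {∞, 2, 3, 5, 7, 11, 13, 19, 23, 29, 47}.
v=23: a=23^0·(≡8), b=23^1·(≡15) mod 23; (8|23)=+1, (15|23)=-1; (−1)^{0·1·11}·(+1)^1·(-1)^0 = +1.
v=13: a=13^-2·(≡9), b=13^-2·(≡12) mod 13; (9|13)=+1, (12|13)=+1; (−1)^{-2·-2·6}·(+1)^-2·(+1)^-2 = +1.
v=7: a=7^0·(≡2), b=7^-2·(≡4) mod 7; (2|7)=+1, (4|7)=+1; (−1)^{0·-2·3}·(+1)^-2·(+1)^0 = +1.
v=29: a=29^-2·(≡11), b=29^0·(≡19) mod 29; (11|29)=-1, (19|29)=-1; (−1)^{-2·0·14}·(-1)^0·(-1)^-2 = +1.
v=3: a=3^6·(≡2), b=3^1·(≡1) mod 3; (2|3)=-1, (1|3)=+1; (−1)^{6·1·1}·(-1)^1·(+1)^6 = -1.
v=2: v_2(a)=-4, v_2(b)=-4; units ≡ 7, 3 (mod 8); ε·ε+αω+βω = 1·1+-4·1+-4·0 ≡ 1  ⇒  (a,b)_2 = -1.
v=∞: 95 > 0 and -69 < 0  ⇒  (a,b)_∞ = +1.
v=47: a=47^0·(≡3), b=47^2·(≡16) mod 47; (3|47)=+1, (16|47)=+1; (−1)^{0·2·23}·(+1)^2·(+1)^0 = +1.
v=19: a=19^3·(≡16), b=19^0·(≡1) mod 19; (16|19)=+1, (1|19)=+1; (−1)^{3·0·9}·(+1)^0·(+1)^3 = +1.
v=11: a=11^2·(≡10), b=11^0·(≡2) mod 11; (10|11)=-1, (2|11)=-1; (−1)^{2·0·5}·(-1)^0·(-1)^2 = +1.
v=5: a=5^7·(≡4), b=5^-2·(≡4) mod 5; (4|5)=+1, (4|5)=+1; (−1)^{7·-2·2}·(+1)^-2·(+1)^7 = +1.
Ram(95, -69) = {2, 3}; no ℚ_2-point on the conic.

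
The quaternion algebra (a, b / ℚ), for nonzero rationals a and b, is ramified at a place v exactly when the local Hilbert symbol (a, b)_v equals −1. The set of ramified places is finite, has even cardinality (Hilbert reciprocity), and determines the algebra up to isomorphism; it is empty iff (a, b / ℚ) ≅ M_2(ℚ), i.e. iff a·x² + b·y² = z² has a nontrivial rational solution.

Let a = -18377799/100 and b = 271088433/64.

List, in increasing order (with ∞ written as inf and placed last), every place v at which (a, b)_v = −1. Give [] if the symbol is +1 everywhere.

[11, 47]

(a, b) ≡ (-63591, 614713) mod (ℚ^×)²; places V = {2, 3, 5, 7, 11, 17, 29, 41, 47, ∞}.
(a,b)_∞: sgn(-63591)=−, sgn(614713)=+, so +1.
(a,b)_47: α=1, u≡43; β=1, v≡11 (mod 47); (43|47)=-1, (11|47)=-1; sign (−1)^1·-1^1·-1^1 = -1.
(a,b)_17: α=2, u≡14; β=0, v≡11 (mod 17); (14|17)=-1, (11|17)=-1; sign (−1)^0·-1^0·-1^2 = +1.
(a,b)_2: α=-2, β=-6; u≡1, v≡1 (mod 8); ε(u)ε(v)=0·0, αω(v)=-2·0, βω(u)=-6·0; sum ≡ 0  ⇒  +1.
(a,b)_7: α=0, u≡4; β=2, v≡2 (mod 7); (4|7)=+1, (2|7)=+1; sign (−1)^0·+1^2·+1^0 = +1.
(a,b)_41: α=1, u≡19; β=1, v≡11 (mod 41); (19|41)=-1, (11|41)=-1; sign (−1)^0·-1^1·-1^1 = +1.
(a,b)_5: α=-2, u≡4; β=0, v≡2 (mod 5); (4|5)=+1, (2|5)=-1; sign (−1)^0·+1^0·-1^-2 = +1.
(a,b)_29: α=0, u≡4; β=1, v≡27 (mod 29); (4|29)=+1, (27|29)=-1; sign (−1)^0·+1^1·-1^0 = +1.
(a,b)_11: α=1, u≡4; β=1, v≡4 (mod 11); (4|11)=+1, (4|11)=+1; sign (−1)^1·+1^1·+1^1 = -1.
(a,b)_3: α=1, u≡1; β=2, v≡1 (mod 3); (1|3)=+1, (1|3)=+1; sign (−1)^0·+1^2·+1^1 = +1.
(-63591, 614713 / ℚ) ramifies at {11, 47}: a division algebra.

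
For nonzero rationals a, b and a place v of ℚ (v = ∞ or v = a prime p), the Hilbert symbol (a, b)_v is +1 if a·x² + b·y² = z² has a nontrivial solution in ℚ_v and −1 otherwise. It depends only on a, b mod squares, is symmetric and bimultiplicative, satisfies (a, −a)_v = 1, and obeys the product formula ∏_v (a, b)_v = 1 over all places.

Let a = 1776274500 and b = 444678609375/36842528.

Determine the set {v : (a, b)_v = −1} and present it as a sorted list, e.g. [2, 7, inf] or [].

(a, b) ≡ (2145, 462) mod (ℚ^×)²; places V = {2, 3, 5, 7, 11, 13, 29, 37, ∞}.
(a,b)_7: α=2, u≡6; β=1, v≡6 (mod 7); (6|7)=-1, (6|7)=-1; sign (−1)^0·-1^1·-1^2 = -1.
(a,b)_13: α=3, u≡4; β=2, v≡2 (mod 13); (4|13)=+1, (2|13)=-1; sign (−1)^0·+1^2·-1^3 = -1.
(a,b)_∞: sgn(2145)=+, sgn(462)=+, so +1.
(a,b)_5: α=3, u≡1; β=6, v≡2 (mod 5); (1|5)=+1, (2|5)=-1; sign (−1)^0·+1^6·-1^3 = -1.
(a,b)_29: α=0, u≡24; β=-2, v≡3 (mod 29); (24|29)=+1, (3|29)=-1; sign (−1)^0·+1^-2·-1^0 = +1.
(a,b)_2: α=2, β=-5; u≡1, v≡7 (mod 8); ε(u)ε(v)=0·1, αω(v)=2·0, βω(u)=-5·0; sum ≡ 0  ⇒  +1.
(a,b)_3: α=1, u≡1; β=7, v≡1 (mod 3); (1|3)=+1, (1|3)=+1; sign (−1)^1·+1^7·+1^1 = -1.
(a,b)_11: α=1, u≡6; β=1, v≡9 (mod 11); (6|11)=-1, (9|11)=+1; sign (−1)^1·-1^1·+1^1 = +1.
(a,b)_37: α=0, u≡34; β=-2, v≡14 (mod 37); (34|37)=+1, (14|37)=-1; sign (−1)^0·+1^-2·-1^0 = +1.
(2145, 462 / ℚ) ramifies at {3, 5, 7, 13}: a division algebra.

[3, 5, 7, 13]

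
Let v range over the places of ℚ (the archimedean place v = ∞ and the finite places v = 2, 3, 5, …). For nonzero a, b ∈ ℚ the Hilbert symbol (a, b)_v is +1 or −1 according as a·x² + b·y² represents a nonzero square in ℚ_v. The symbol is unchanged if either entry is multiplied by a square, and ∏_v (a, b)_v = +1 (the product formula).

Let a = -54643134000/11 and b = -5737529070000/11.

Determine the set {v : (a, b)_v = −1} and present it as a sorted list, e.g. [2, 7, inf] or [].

Mod squares: a ≡ -36465, b ≡ -17017. Check v ∈ {∞, 2, 3, 5, 7, 11, 13, 17, 29}.
v=29: a=29^2·(≡27), b=29^2·(≡22) mod 29; (27|29)=-1, (22|29)=+1; (−1)^{2·2·14}·(-1)^2·(+1)^2 = +1.
v=7: a=7^2·(≡6), b=7^3·(≡6) mod 7; (6|7)=-1, (6|7)=-1; (−1)^{2·3·3}·(-1)^3·(-1)^2 = -1.
v=∞: -36465 < 0 and -17017 < 0  ⇒  (a,b)_∞ = -1.
v=2: v_2(a)=4, v_2(b)=4; units ≡ 7, 7 (mod 8); ε·ε+αω+βω = 1·1+4·0+4·0 ≡ 1  ⇒  (a,b)_2 = -1.
v=11: a=11^-1·(≡7), b=11^-1·(≡9) mod 11; (7|11)=-1, (9|11)=+1; (−1)^{-1·-1·5}·(-1)^-1·(+1)^-1 = +1.
v=5: a=5^3·(≡3), b=5^4·(≡3) mod 5; (3|5)=-1, (3|5)=-1; (−1)^{3·4·2}·(-1)^4·(-1)^3 = -1.
v=17: a=17^1·(≡12), b=17^1·(≡2) mod 17; (12|17)=-1, (2|17)=+1; (−1)^{1·1·8}·(-1)^1·(+1)^1 = -1.
v=13: a=13^1·(≡12), b=13^1·(≡12) mod 13; (12|13)=+1, (12|13)=+1; (−1)^{1·1·6}·(+1)^1·(+1)^1 = +1.
v=3: a=3^1·(≡1), b=3^2·(≡2) mod 3; (1|3)=+1, (2|3)=-1; (−1)^{1·2·1}·(+1)^2·(-1)^1 = -1.
|Ram(-36465, -17017)| = 6, even; anisotropic at {2, 3, 5, 7, 17, ∞}.

[2, 3, 5, 7, 17, inf]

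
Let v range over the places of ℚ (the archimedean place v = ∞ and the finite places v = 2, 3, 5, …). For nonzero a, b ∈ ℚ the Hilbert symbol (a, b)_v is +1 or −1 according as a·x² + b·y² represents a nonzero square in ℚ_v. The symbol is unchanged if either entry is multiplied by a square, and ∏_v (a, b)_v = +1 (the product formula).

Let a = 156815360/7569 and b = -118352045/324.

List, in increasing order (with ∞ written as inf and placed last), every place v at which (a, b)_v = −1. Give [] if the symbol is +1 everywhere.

(a, b) ≡ (38285, -327845) mod (ℚ^×)²; places V = {2, 3, 5, 7, 13, 17, 19, 29, 31, ∞}.
(a,b)_∞: sgn(38285)=+, sgn(-327845)=−, so +1.
(a,b)_2: α=12, β=-2; u≡5, v≡3 (mod 8); ε(u)ε(v)=0·1, αω(v)=12·1, βω(u)=-2·1; sum ≡ 0  ⇒  +1.
(a,b)_5: α=1, u≡3; β=1, v≡4 (mod 5); (3|5)=-1, (4|5)=+1; sign (−1)^0·-1^1·+1^1 = -1.
(a,b)_3: α=-2, u≡2; β=-4, v≡1 (mod 3); (2|3)=-1, (1|3)=+1; sign (−1)^0·-1^-4·+1^-2 = +1.
(a,b)_7: α=0, u≡1; β=1, v≡4 (mod 7); (1|7)=+1, (4|7)=+1; sign (−1)^0·+1^1·+1^0 = +1.
(a,b)_31: α=1, u≡27; β=0, v≡29 (mod 31); (27|31)=-1, (29|31)=-1; sign (−1)^0·-1^0·-1^1 = -1.
(a,b)_13: α=1, u≡11; β=0, v≡6 (mod 13); (11|13)=-1, (6|13)=-1; sign (−1)^0·-1^0·-1^1 = -1.
(a,b)_17: α=0, u≡4; β=1, v≡6 (mod 17); (4|17)=+1, (6|17)=-1; sign (−1)^0·+1^1·-1^0 = +1.
(a,b)_29: α=-2, u≡20; β=1, v≡13 (mod 29); (20|29)=+1, (13|29)=+1; sign (−1)^0·+1^1·+1^-2 = +1.
(a,b)_19: α=1, u≡7; β=3, v≡16 (mod 19); (7|19)=+1, (16|19)=+1; sign (−1)^1·+1^3·+1^1 = -1.
|Ram(38285, -327845)| = 4, even; anisotropic at {5, 13, 19, 31}.

[5, 13, 19, 31]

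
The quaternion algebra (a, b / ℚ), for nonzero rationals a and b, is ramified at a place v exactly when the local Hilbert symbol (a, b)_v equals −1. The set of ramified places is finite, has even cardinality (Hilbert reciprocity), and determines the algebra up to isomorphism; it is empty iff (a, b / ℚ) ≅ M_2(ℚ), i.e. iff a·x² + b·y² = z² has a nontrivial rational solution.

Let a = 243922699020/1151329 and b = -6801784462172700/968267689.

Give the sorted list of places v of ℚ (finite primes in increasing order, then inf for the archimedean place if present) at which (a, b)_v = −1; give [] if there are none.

(a, b) ≡ (1248555, -7567) mod (ℚ^×)²; places V = {2, 3, 5, 7, 11, 13, 17, 23, 29, 37, 47, ∞}.
(a,b)_11: α=1, u≡2; β=2, v≡9 (mod 11); (2|11)=-1, (9|11)=+1; sign (−1)^0·-1^2·+1^1 = +1.
(a,b)_7: α=1, u≡3; β=1, v≡2 (mod 7); (3|7)=-1, (2|7)=+1; sign (−1)^1·-1^1·+1^1 = +1.
(a,b)_5: α=1, u≡1; β=2, v≡3 (mod 5); (1|5)=+1, (3|5)=-1; sign (−1)^0·+1^2·-1^1 = -1.
(a,b)_3: α=1, u≡1; β=2, v≡2 (mod 3); (1|3)=+1, (2|3)=-1; sign (−1)^0·+1^2·-1^1 = -1.
(a,b)_13: α=2, u≡3; β=4, v≡10 (mod 13); (3|13)=+1, (10|13)=+1; sign (−1)^0·+1^4·+1^2 = +1.
(a,b)_23: α=1, u≡21; β=1, v≡12 (mod 23); (21|23)=-1, (12|23)=+1; sign (−1)^1·-1^1·+1^1 = +1.
(a,b)_37: α=-2, u≡4; β=-2, v≡17 (mod 37); (4|37)=+1, (17|37)=-1; sign (−1)^0·+1^-2·-1^-2 = +1.
(a,b)_47: α=1, u≡5; β=1, v≡14 (mod 47); (5|47)=-1, (14|47)=+1; sign (−1)^1·-1^1·+1^1 = +1.
(a,b)_29: α=-2, u≡2; β=-4, v≡26 (mod 29); (2|29)=-1, (26|29)=-1; sign (−1)^0·-1^-4·-1^-2 = +1.
(a,b)_2: α=2, β=2; u≡3, v≡1 (mod 8); ε(u)ε(v)=1·0, αω(v)=2·0, βω(u)=2·1; sum ≡ 0  ⇒  +1.
(a,b)_17: α=2, u≡10; β=2, v≡15 (mod 17); (10|17)=-1, (15|17)=+1; sign (−1)^0·-1^2·+1^2 = +1.
(a,b)_∞: sgn(1248555)=+, sgn(-7567)=−, so +1.
Ram(1248555, -7567) = {3, 5}; no ℚ_3-point on the conic.

[3, 5]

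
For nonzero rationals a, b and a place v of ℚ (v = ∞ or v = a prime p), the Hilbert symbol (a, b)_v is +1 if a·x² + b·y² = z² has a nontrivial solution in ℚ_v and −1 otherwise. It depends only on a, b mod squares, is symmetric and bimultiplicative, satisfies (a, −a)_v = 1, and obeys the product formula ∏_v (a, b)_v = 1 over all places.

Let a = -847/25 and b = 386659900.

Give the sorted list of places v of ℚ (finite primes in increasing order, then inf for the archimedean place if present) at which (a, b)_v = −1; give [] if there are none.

Mod squares: a ≡ -7, b ≡ 3866599. Check v ∈ {∞, 2, 5, 7, 11, 17, 23, 29, 31}.
v=∞: -7 < 0 and 3866599 > 0  ⇒  (a,b)_∞ = +1.
v=29: a=29^0·(≡16), b=29^1·(≡2) mod 29; (16|29)=+1, (2|29)=-1; (−1)^{0·1·14}·(+1)^1·(-1)^0 = +1.
v=23: a=23^0·(≡2), b=23^1·(≡2) mod 23; (2|23)=+1, (2|23)=+1; (−1)^{0·1·11}·(+1)^1·(+1)^0 = +1.
v=17: a=17^0·(≡11), b=17^1·(≡9) mod 17; (11|17)=-1, (9|17)=+1; (−1)^{0·1·8}·(-1)^1·(+1)^0 = -1.
v=11: a=11^2·(≡5), b=11^1·(≡4) mod 11; (5|11)=+1, (4|11)=+1; (−1)^{2·1·5}·(+1)^1·(+1)^2 = +1.
v=7: a=7^1·(≡3), b=7^0·(≡4) mod 7; (3|7)=-1, (4|7)=+1; (−1)^{1·0·3}·(-1)^0·(+1)^1 = +1.
v=2: v_2(a)=0, v_2(b)=2; units ≡ 1, 7 (mod 8); ε·ε+αω+βω = 0·1+0·0+2·0 ≡ 0  ⇒  (a,b)_2 = +1.
v=5: a=5^-2·(≡3), b=5^2·(≡1) mod 5; (3|5)=-1, (1|5)=+1; (−1)^{-2·2·2}·(-1)^2·(+1)^-2 = +1.
v=31: a=31^0·(≡12), b=31^1·(≡19) mod 31; (12|31)=-1, (19|31)=+1; (−1)^{0·1·15}·(-1)^1·(+1)^0 = -1.
|Ram(-7, 3866599)| = 2, even; anisotropic at {17, 31}.

[17, 31]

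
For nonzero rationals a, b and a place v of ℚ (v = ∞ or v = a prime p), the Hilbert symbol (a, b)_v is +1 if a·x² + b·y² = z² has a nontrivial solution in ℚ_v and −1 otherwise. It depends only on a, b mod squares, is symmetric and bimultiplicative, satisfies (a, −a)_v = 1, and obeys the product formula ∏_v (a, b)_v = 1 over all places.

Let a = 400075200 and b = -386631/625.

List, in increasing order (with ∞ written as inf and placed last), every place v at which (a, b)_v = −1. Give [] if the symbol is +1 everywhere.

[7, 17]

(a, b) ≡ (7, -119) mod (ℚ^×)²; places V = {2, 3, 5, 7, 17, 19, ∞}.
(a,b)_5: α=2, u≡3; β=-4, v≡4 (mod 5); (3|5)=-1, (4|5)=+1; sign (−1)^0·-1^-4·+1^2 = +1.
(a,b)_7: α=3, u≡4; β=1, v≡2 (mod 7); (4|7)=+1, (2|7)=+1; sign (−1)^1·+1^1·+1^3 = -1.
(a,b)_17: α=0, u≡5; β=1, v≡12 (mod 17); (5|17)=-1, (12|17)=-1; sign (−1)^0·-1^1·-1^0 = -1.
(a,b)_2: α=6, β=0; u≡7, v≡1 (mod 8); ε(u)ε(v)=1·0, αω(v)=6·0, βω(u)=0·0; sum ≡ 0  ⇒  +1.
(a,b)_∞: sgn(7)=+, sgn(-119)=−, so +1.
(a,b)_3: α=6, u≡1; β=2, v≡1 (mod 3); (1|3)=+1, (1|3)=+1; sign (−1)^0·+1^2·+1^6 = +1.
(a,b)_19: α=0, u≡9; β=2, v≡13 (mod 19); (9|19)=+1, (13|19)=-1; sign (−1)^0·+1^2·-1^0 = +1.
(7, -119 / ℚ) ramifies at {7, 17}: a division algebra.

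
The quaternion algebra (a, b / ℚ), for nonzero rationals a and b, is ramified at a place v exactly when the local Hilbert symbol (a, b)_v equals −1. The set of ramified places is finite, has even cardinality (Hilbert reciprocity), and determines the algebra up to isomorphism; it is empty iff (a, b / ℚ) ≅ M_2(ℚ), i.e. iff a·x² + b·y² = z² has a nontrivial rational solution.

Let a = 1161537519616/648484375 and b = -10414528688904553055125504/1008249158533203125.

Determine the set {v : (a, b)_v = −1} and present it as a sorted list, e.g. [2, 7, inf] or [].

[5, 17]

Mod squares: a ≡ 238, b ≡ -5. Check v ∈ {∞, 2, 5, 7, 11, 13, 17, 19, 31, 43, 47}.
v=19: a=19^4·(≡10), b=19^6·(≡13) mod 19; (10|19)=-1, (13|19)=-1; (−1)^{4·6·9}·(-1)^6·(-1)^4 = +1.
v=2: v_2(a)=19, v_2(b)=28; units ≡ 7, 3 (mod 8); ε·ε+αω+βω = 1·1+19·1+28·0 ≡ 0  ⇒  (a,b)_2 = +1.
v=47: a=47^0·(≡8), b=47^4·(≡6) mod 47; (8|47)=+1, (6|47)=+1; (−1)^{0·4·23}·(+1)^4·(+1)^0 = +1.
v=43: a=43^0·(≡35), b=43^-2·(≡41) mod 43; (35|43)=+1, (41|43)=+1; (−1)^{0·-2·21}·(+1)^-2·(+1)^0 = +1.
v=13: a=13^0·(≡1), b=13^2·(≡7) mod 13; (1|13)=+1, (7|13)=-1; (−1)^{0·2·6}·(+1)^2·(-1)^0 = +1.
v=5: a=5^-6·(≡2), b=5^-9·(≡4) mod 5; (2|5)=-1, (4|5)=+1; (−1)^{-6·-9·2}·(-1)^-9·(+1)^-6 = -1.
v=11: a=11^-2·(≡10), b=11^-2·(≡6) mod 11; (10|11)=-1, (6|11)=-1; (−1)^{-2·-2·5}·(-1)^-2·(-1)^-2 = +1.
v=7: a=7^-3·(≡6), b=7^-4·(≡1) mod 7; (6|7)=-1, (1|7)=+1; (−1)^{-3·-4·3}·(-1)^-4·(+1)^-3 = +1.
v=17: a=17^1·(≡5), b=17^0·(≡6) mod 17; (5|17)=-1, (6|17)=-1; (−1)^{1·0·8}·(-1)^0·(-1)^1 = -1.
v=∞: 238 > 0 and -5 < 0  ⇒  (a,b)_∞ = +1.
v=31: a=31^0·(≡12), b=31^-2·(≡15) mod 31; (12|31)=-1, (15|31)=-1; (−1)^{0·-2·15}·(-1)^-2·(-1)^0 = +1.
|Ram(238, -5)| = 2, even; anisotropic at {5, 17}.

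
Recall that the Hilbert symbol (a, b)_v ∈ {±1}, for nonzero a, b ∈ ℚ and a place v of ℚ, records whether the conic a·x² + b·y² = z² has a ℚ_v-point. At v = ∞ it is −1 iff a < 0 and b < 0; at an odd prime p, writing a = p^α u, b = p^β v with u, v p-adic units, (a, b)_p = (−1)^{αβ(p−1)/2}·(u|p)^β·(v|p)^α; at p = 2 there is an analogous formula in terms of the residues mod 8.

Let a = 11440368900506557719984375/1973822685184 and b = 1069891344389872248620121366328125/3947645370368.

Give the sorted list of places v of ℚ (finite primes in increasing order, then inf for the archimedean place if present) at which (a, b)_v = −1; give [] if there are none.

[11, 29]

(a, b) ≡ (319, 2548810) mod (ℚ^×)²; places V = {2, 3, 5, 7, 11, 17, 29, 47, ∞}.
(a,b)_5: α=6, u≡1; β=7, v≡3 (mod 5); (1|5)=+1, (3|5)=-1; sign (−1)^0·+1^7·-1^6 = +1.
(a,b)_29: α=1, u≡19; β=1, v≡7 (mod 29); (19|29)=-1, (7|29)=+1; sign (−1)^0·-1^1·+1^1 = -1.
(a,b)_11: α=1, u≡8; β=1, v≡8 (mod 11); (8|11)=-1, (8|11)=-1; sign (−1)^1·-1^1·-1^1 = -1.
(a,b)_17: α=6, u≡16; β=9, v≡11 (mod 17); (16|17)=+1, (11|17)=-1; sign (−1)^0·+1^9·-1^6 = +1.
(a,b)_47: α=2, u≡42; β=3, v≡44 (mod 47); (42|47)=+1, (44|47)=-1; sign (−1)^0·+1^3·-1^2 = +1.
(a,b)_2: α=-24, β=-25; u≡7, v≡5 (mod 8); ε(u)ε(v)=1·0, αω(v)=-24·1, βω(u)=-25·0; sum ≡ 0  ⇒  +1.
(a,b)_∞: sgn(319)=+, sgn(2548810)=+, so +1.
(a,b)_7: α=-6, u≡1; β=-6, v≡6 (mod 7); (1|7)=+1, (6|7)=-1; sign (−1)^0·+1^-6·-1^-6 = +1.
(a,b)_3: α=16, u≡1; β=20, v≡1 (mod 3); (1|3)=+1, (1|3)=+1; sign (−1)^0·+1^20·+1^16 = +1.
Ram(319, 2548810) = {11, 29}; no ℚ_11-point on the conic.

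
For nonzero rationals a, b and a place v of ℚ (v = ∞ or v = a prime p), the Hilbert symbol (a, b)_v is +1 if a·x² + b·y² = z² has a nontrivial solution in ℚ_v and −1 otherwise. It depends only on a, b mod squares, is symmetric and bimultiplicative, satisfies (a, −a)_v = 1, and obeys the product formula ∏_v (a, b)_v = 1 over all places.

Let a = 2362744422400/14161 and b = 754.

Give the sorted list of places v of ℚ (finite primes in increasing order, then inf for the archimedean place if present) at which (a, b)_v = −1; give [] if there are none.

[2, 13, 19, 29]

(a, b) ≡ (19, 754) mod (ℚ^×)²; places V = {2, 5, 7, 13, 17, 19, 29, ∞}.
(a,b)_17: α=-2, u≡4; β=0, v≡6 (mod 17); (4|17)=+1, (6|17)=-1; sign (−1)^0·+1^0·-1^-2 = +1.
(a,b)_13: α=0, u≡6; β=1, v≡6 (mod 13); (6|13)=-1, (6|13)=-1; sign (−1)^0·-1^1·-1^0 = -1.
(a,b)_19: α=3, u≡11; β=0, v≡13 (mod 19); (11|19)=+1, (13|19)=-1; sign (−1)^0·+1^0·-1^3 = -1.
(a,b)_5: α=2, u≡1; β=0, v≡4 (mod 5); (1|5)=+1, (4|5)=+1; sign (−1)^0·+1^0·+1^2 = +1.
(a,b)_∞: sgn(19)=+, sgn(754)=+, so +1.
(a,b)_2: α=14, β=1; u≡3, v≡1 (mod 8); ε(u)ε(v)=1·0, αω(v)=14·0, βω(u)=1·1; sum ≡ 1  ⇒  -1.
(a,b)_29: α=2, u≡26; β=1, v≡26 (mod 29); (26|29)=-1, (26|29)=-1; sign (−1)^0·-1^1·-1^2 = -1.
(a,b)_7: α=-2, u≡6; β=0, v≡5 (mod 7); (6|7)=-1, (5|7)=-1; sign (−1)^0·-1^0·-1^-2 = +1.
(19, 754 / ℚ) ramifies at {2, 13, 19, 29}: a division algebra.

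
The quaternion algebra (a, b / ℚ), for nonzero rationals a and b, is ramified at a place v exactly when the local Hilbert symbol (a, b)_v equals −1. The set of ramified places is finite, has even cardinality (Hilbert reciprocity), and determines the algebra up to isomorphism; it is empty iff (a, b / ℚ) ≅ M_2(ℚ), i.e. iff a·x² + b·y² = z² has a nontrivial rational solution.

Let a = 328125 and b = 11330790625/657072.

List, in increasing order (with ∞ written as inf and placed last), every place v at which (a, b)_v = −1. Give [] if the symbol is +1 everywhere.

[3, 11]

Mod squares: a ≡ 21, b ≡ 1155. Check v ∈ {∞, 2, 3, 5, 7, 11, 13, 31}.
v=∞: 21 > 0 and 1155 > 0  ⇒  (a,b)_∞ = +1.
v=11: a=11^0·(≡6), b=11^1·(≡7) mod 11; (6|11)=-1, (7|11)=-1; (−1)^{0·1·5}·(-1)^1·(-1)^0 = -1.
v=13: a=13^0·(≡5), b=13^-2·(≡11) mod 13; (5|13)=-1, (11|13)=-1; (−1)^{0·-2·6}·(-1)^-2·(-1)^0 = +1.
v=3: a=3^1·(≡1), b=3^-5·(≡1) mod 3; (1|3)=+1, (1|3)=+1; (−1)^{1·-5·1}·(+1)^-5·(+1)^1 = -1.
v=31: a=31^0·(≡21), b=31^2·(≡2) mod 31; (21|31)=-1, (2|31)=+1; (−1)^{0·2·15}·(-1)^2·(+1)^0 = +1.
v=7: a=7^1·(≡3), b=7^3·(≡1) mod 7; (3|7)=-1, (1|7)=+1; (−1)^{1·3·3}·(-1)^3·(+1)^1 = +1.
v=2: v_2(a)=0, v_2(b)=-4; units ≡ 5, 3 (mod 8); ε·ε+αω+βω = 0·1+0·1+-4·1 ≡ 0  ⇒  (a,b)_2 = +1.
v=5: a=5^6·(≡1), b=5^5·(≡4) mod 5; (1|5)=+1, (4|5)=+1; (−1)^{6·5·2}·(+1)^5·(+1)^6 = +1.
|Ram(21, 1155)| = 2, even; anisotropic at {3, 11}.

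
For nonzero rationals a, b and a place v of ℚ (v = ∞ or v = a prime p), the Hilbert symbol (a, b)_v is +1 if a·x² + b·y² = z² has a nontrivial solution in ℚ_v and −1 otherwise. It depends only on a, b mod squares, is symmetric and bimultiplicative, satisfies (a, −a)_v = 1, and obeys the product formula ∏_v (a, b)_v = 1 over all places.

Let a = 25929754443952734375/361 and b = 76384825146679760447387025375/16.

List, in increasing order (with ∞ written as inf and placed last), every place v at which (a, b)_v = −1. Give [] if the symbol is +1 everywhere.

Mod squares: a ≡ 135751, b ≡ 15015. Check v ∈ {∞, 2, 3, 5, 7, 11, 13, 19, 29, 41, 43}.
v=∞: 135751 > 0 and 15015 > 0  ⇒  (a,b)_∞ = +1.
v=2: v_2(a)=0, v_2(b)=-4; units ≡ 7, 7 (mod 8); ε·ε+αω+βω = 1·1+0·0+-4·0 ≡ 1  ⇒  (a,b)_2 = -1.
v=13: a=13^2·(≡2), b=13^3·(≡6) mod 13; (2|13)=-1, (6|13)=-1; (−1)^{2·3·6}·(-1)^3·(-1)^2 = -1.
v=43: a=43^1·(≡29), b=43^2·(≡7) mod 43; (29|43)=-1, (7|43)=-1; (−1)^{1·2·21}·(-1)^2·(-1)^1 = -1.
v=29: a=29^0·(≡21), b=29^2·(≡25) mod 29; (21|29)=-1, (25|29)=+1; (−1)^{0·2·14}·(-1)^2·(+1)^0 = +1.
v=11: a=11^1·(≡7), b=11^1·(≡9) mod 11; (7|11)=-1, (9|11)=+1; (−1)^{1·1·5}·(-1)^1·(+1)^1 = +1.
v=19: a=19^-2·(≡8), b=19^2·(≡4) mod 19; (8|19)=-1, (4|19)=+1; (−1)^{-2·2·9}·(-1)^2·(+1)^-2 = +1.
v=5: a=5^8·(≡4), b=5^3·(≡3) mod 5; (4|5)=+1, (3|5)=-1; (−1)^{8·3·2}·(+1)^3·(-1)^8 = +1.
v=7: a=7^3·(≡5), b=7^5·(≡3) mod 7; (5|7)=-1, (3|7)=-1; (−1)^{3·5·3}·(-1)^5·(-1)^3 = -1.
v=3: a=3^10·(≡1), b=3^13·(≡1) mod 3; (1|3)=+1, (1|3)=+1; (−1)^{10·13·1}·(+1)^13·(+1)^10 = +1.
v=41: a=41^1·(≡23), b=41^2·(≡4) mod 41; (23|41)=+1, (4|41)=+1; (−1)^{1·2·20}·(+1)^2·(+1)^1 = +1.
Ram(135751, 15015) = {2, 7, 13, 43}; no ℚ_2-point on the conic.

[2, 7, 13, 43]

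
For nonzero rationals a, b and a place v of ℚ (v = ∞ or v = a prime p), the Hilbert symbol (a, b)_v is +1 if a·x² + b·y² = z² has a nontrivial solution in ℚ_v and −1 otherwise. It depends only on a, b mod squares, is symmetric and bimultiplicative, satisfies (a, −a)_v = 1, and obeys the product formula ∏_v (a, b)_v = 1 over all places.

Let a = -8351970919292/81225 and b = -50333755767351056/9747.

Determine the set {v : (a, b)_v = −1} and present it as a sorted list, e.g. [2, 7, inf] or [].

[7, 11, 23, inf]

(a, b) ≡ (-23, -3003) mod (ℚ^×)²; places V = {2, 3, 5, 7, 11, 13, 19, 23, 43, ∞}.
(a,b)_43: α=2, u≡12; β=0, v≡20 (mod 43); (12|43)=-1, (20|43)=-1; sign (−1)^0·-1^0·-1^2 = +1.
(a,b)_11: α=2, u≡7; β=5, v≡7 (mod 11); (7|11)=-1, (7|11)=-1; sign (−1)^0·-1^5·-1^2 = -1.
(a,b)_7: α=4, u≡3; β=5, v≡3 (mod 7); (3|7)=-1, (3|7)=-1; sign (−1)^0·-1^5·-1^4 = -1.
(a,b)_3: α=-2, u≡1; β=-3, v≡1 (mod 3); (1|3)=+1, (1|3)=+1; sign (−1)^0·+1^-3·+1^-2 = +1.
(a,b)_2: α=2, β=4; u≡1, v≡5 (mod 8); ε(u)ε(v)=0·0, αω(v)=2·1, βω(u)=4·0; sum ≡ 0  ⇒  +1.
(a,b)_∞: sgn(-23)=−, sgn(-3003)=−, so -1.
(a,b)_23: α=1, u≡15; β=2, v≡21 (mod 23); (15|23)=-1, (21|23)=-1; sign (−1)^0·-1^2·-1^1 = -1.
(a,b)_5: α=-2, u≡2; β=0, v≡2 (mod 5); (2|5)=-1, (2|5)=-1; sign (−1)^0·-1^0·-1^-2 = +1.
(a,b)_19: α=-2, u≡18; β=-2, v≡15 (mod 19); (18|19)=-1, (15|19)=-1; sign (−1)^0·-1^-2·-1^-2 = +1.
(a,b)_13: α=2, u≡9; β=3, v≡4 (mod 13); (9|13)=+1, (4|13)=+1; sign (−1)^0·+1^3·+1^2 = +1.
(-23, -3003 / ℚ) ramifies at {7, 11, 23, ∞}: a division algebra.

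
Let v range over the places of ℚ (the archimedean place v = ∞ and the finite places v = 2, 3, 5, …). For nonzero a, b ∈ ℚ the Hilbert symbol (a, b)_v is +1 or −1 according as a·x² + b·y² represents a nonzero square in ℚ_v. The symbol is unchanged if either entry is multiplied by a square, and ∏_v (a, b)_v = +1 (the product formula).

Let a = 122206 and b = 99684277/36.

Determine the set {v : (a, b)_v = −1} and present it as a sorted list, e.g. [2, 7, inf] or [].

[2, 17, 23, 43]

(a, b) ≡ (2494, 16813) mod (ℚ^×)²; places V = {2, 3, 7, 11, 17, 23, 29, 43, ∞}.
(a,b)_29: α=1, u≡9; β=0, v≡16 (mod 29); (9|29)=+1, (16|29)=+1; sign (−1)^0·+1^0·+1^1 = +1.
(a,b)_3: α=0, u≡1; β=-2, v≡1 (mod 3); (1|3)=+1, (1|3)=+1; sign (−1)^0·+1^-2·+1^0 = +1.
(a,b)_2: α=1, β=-2; u≡7, v≡5 (mod 8); ε(u)ε(v)=1·0, αω(v)=1·1, βω(u)=-2·0; sum ≡ 1  ⇒  -1.
(a,b)_23: α=0, u≡7; β=1, v≡9 (mod 23); (7|23)=-1, (9|23)=+1; sign (−1)^0·-1^1·+1^0 = -1.
(a,b)_11: α=0, u≡7; β=2, v≡1 (mod 11); (7|11)=-1, (1|11)=+1; sign (−1)^0·-1^2·+1^0 = +1.
(a,b)_7: α=2, u≡2; β=2, v≡5 (mod 7); (2|7)=+1, (5|7)=-1; sign (−1)^0·+1^2·-1^2 = +1.
(a,b)_∞: sgn(2494)=+, sgn(16813)=+, so +1.
(a,b)_43: α=1, u≡4; β=1, v≡9 (mod 43); (4|43)=+1, (9|43)=+1; sign (−1)^1·+1^1·+1^1 = -1.
(a,b)_17: α=0, u≡10; β=1, v≡11 (mod 17); (10|17)=-1, (11|17)=-1; sign (−1)^0·-1^1·-1^0 = -1.
(2494, 16813 / ℚ) ramifies at {2, 17, 23, 43}: a division algebra.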